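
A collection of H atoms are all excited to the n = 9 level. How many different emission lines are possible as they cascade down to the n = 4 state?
15

The electron can occupy levels n = 4, 5, ..., 9 during de-excitation — that is m = 9 - 4 + 1 = 6 distinct levels.

The number of distinct spectral lines equals the number of ways to choose 2 of these m levels (each pair gives one possible emission transition):

Number of lines = m(m-1)/2 = 6×5/2 = 15

These correspond to all possible transitions between the 6 levels:
9 → 8, 9 → 7, 9 → 6, 9 → 5, 9 → 4, 8 → 7, 8 → 6, 8 → 5...

Each transition produces a photon with a unique energy (and thus wavelength). This count does not depend on Z.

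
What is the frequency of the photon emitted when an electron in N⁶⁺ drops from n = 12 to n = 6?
3.358e+15 Hz

First, find the transition energy:
E_12 = -13.6057 × 7² / 12² = -4.62971736 eV
E_6 = -13.6057 × 7² / 6² = -18.51886944 eV
|ΔE| = |E_6 - E_12| = 13.88915208 eV

Convert to Joules: E = 13.88915208 eV × (1.602177 × 10⁻¹⁹ J/eV) = 2.22529e-18 J

Using E = hf:
f = E/h = 2.22529e-18 J / (6.62607 × 10⁻³⁴ J·s)
f = 3.358e+15 Hz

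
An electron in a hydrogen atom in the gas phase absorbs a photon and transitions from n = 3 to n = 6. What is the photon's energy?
1.1338 eV

The energy levels of a hydrogen-like atom are E_n = -13.6057 eV / n².

Energy at n = 3: E_3 = -13.6057 / 3² = -1.5117444 eV
Energy at n = 6: E_6 = -13.6057 / 6² = -0.3779361 eV

The excitation energy is the difference:
ΔE = E_6 - E_3
ΔE = -0.3779361 - (-1.5117444)
ΔE = 1.1338 eV

Since this is positive, energy must be absorbed (photon absorption).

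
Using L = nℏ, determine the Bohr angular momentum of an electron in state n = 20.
2.1091e-33 J·s (or 20ℏ)

In the Bohr model, angular momentum is quantized:
L = nℏ

where ℏ = h/(2π) = 1.054572e-34 J·s

For n = 20:
L = 20 × 1.054572e-34 J·s
L = 2.1091e-33 J·s

This can also be written as L = 20ℏ.
The angular momentum is an integer multiple of the reduced Planck constant.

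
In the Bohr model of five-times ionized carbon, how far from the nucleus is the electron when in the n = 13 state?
1.4905 nm (or 14.9052 Å)

The Bohr radius formula is:
r_n = n² a₀ / Z

where a₀ = 0.0529177 nm is the Bohr radius.

For C⁵⁺ (Z = 6) at n = 13:
r_13 = 13² × 0.0529177 nm / 6
r_13 = 169 × 0.0529177 nm / 6
r_13 = 8.94309 nm / 6
r_13 = 1.4905 nm

The electron orbits at approximately 1.4905 nm from the nucleus.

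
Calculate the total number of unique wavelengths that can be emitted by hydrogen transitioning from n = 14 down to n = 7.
28

The electron can occupy levels n = 7, 8, ..., 14 during de-excitation — that is m = 14 - 7 + 1 = 8 distinct levels.

The number of distinct spectral lines equals the number of ways to choose 2 of these m levels (each pair gives one possible emission transition):

Number of lines = m(m-1)/2 = 8×7/2 = 28

These correspond to all possible transitions between the 8 levels:
14 → 13, 14 → 12, 14 → 11, 14 → 10, 14 → 9, 14 → 8, 14 → 7, 13 → 12...

Each transition produces a photon with a unique energy (and thus wavelength). This count does not depend on Z.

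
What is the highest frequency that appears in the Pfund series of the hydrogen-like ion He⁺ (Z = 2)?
5.26375e+14 Hz

The series limit corresponds to the transition from n = ∞ to n = 5.
This is the highest energy (shortest wavelength) transition in the Pfund series.

E_∞ = 0 eV
E_5 = -13.6057 × 2² / 5² = -2.17691200 eV

Energy at series limit:
ΔE = E_∞ - E_5 = 0 - (-2.17691200) = 2.17691200 eV
E = 2.17691200 eV × (1.602177 × 10⁻¹⁹ J/eV) = 3.4877983e-19 J
f = E/h = 3.4877983e-19 J / (6.62607 × 10⁻³⁴ J·s) = 5.26375e+14 Hz

This energy equals the ionization energy from the n = 5 state of He⁺.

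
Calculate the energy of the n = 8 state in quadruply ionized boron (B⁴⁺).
-5.315 eV

For hydrogen-like ions, the energy levels scale with Z²:
E_n = -13.6057 Z² / n² eV

For B⁴⁺ (Z = 5) at n = 8:
E_8 = -13.6057 × 5² / 8²
E_8 = -13.6057 × 25 / 64
E_8 = -340.1425 / 64
E_8 = -5.315 eV

The energy is 25 times more negative than hydrogen at the same n due to the stronger nuclear charge.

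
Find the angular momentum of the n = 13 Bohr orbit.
1.3709e-33 J·s (or 13ℏ)

In the Bohr model, angular momentum is quantized:
L = nℏ

where ℏ = h/(2π) = 1.054572e-34 J·s

For n = 13:
L = 13 × 1.054572e-34 J·s
L = 1.3709e-33 J·s

This can also be written as L = 13ℏ.
The angular momentum is an integer multiple of the reduced Planck constant.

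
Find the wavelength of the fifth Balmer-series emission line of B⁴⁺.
15.876264 nm

The lines of a series are numbered from the longest wavelength (smallest ΔE) outward; the fifth line is the transition from n = n_f + 5 to n_f.
The Balmer series has all transitions ending at n_f = 2.

For B⁴⁺ (Z = 5), the fifth line (ε-line) is the jump from n = 7 to n = 2:
E_7 = -13.6057 × 5² / 7² = -6.94168367 eV
E_2 = -13.6057 × 5² / 2² = -85.03562500 eV
ΔE = E_7 - E_2 = 78.09394133 eV

λ = hc/E = 1239.84 eV·nm / 78.09394133 eV
λ = 15.876264 nm

This is the ε-line of the Balmer series in B⁴⁺.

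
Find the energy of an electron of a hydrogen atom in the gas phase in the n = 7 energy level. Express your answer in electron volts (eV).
-0.278 eV

The energy levels of a hydrogen-like atom are given by:
E_n = -13.6057 eV / n²

For n = 7:
E_7 = -13.6057 eV / 7²
E_7 = -13.6057 eV / 49
E_7 = -0.278 eV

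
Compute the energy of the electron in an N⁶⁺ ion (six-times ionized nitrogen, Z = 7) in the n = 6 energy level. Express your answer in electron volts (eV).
-18.5189 eV

The energy levels of a hydrogen-like atom are given by:
E_n = -13.6057 Z² / n² eV  (with Z = 7 for N⁶⁺)

For n = 6:
E_6 = -13.6057 × 7² / 6²
E_6 = -13.6057 × 49 / 36
E_6 = -18.5189 eV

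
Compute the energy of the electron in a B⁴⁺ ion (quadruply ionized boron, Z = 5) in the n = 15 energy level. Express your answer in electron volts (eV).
-1.51174 eV

The energy levels of a hydrogen-like atom are given by:
E_n = -13.6057 Z² / n² eV  (with Z = 5 for B⁴⁺)

For n = 15:
E_15 = -13.6057 × 5² / 15²
E_15 = -13.6057 × 25 / 225
E_15 = -1.51174 eV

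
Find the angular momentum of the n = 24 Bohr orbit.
2.53e-33 J·s (or 24ℏ)

In the Bohr model, angular momentum is quantized:
L = nℏ

where ℏ = h/(2π) = 1.0546e-34 J·s

For n = 24:
L = 24 × 1.0546e-34 J·s
L = 2.53e-33 J·s

This can also be written as L = 24ℏ.
The angular momentum is an integer multiple of the reduced Planck constant.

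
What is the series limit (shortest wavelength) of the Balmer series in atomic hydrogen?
364.506053 nm

The series limit corresponds to the transition from n = ∞ to n = 2.
This is the highest energy (shortest wavelength) transition in the Balmer series.

E_∞ = 0 eV
E_2 = -13.6057 / 2² = -3.4014250000 eV

Energy at series limit:
ΔE = E_∞ - E_2 = 0 - (-3.4014250000) = 3.4014250000 eV
λ = hc/E = 1239.84 eV·nm / 3.4014250000 eV = 364.506053 nm

This energy equals the ionization energy from the n = 2 state of hydrogen.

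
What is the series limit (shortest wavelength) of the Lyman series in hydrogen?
91.12651 nm

The series limit corresponds to the transition from n = ∞ to n = 1.
This is the highest energy (shortest wavelength) transition in the Lyman series.

E_∞ = 0 eV
E_1 = -13.6057 / 1² = -13.6057000 eV

Energy at series limit:
ΔE = E_∞ - E_1 = 0 - (-13.6057000) = 13.6057000 eV
λ = hc/E = 1239.84 eV·nm / 13.6057000 eV = 91.12651 nm

This energy equals the ionization energy from the n = 1 state of hydrogen.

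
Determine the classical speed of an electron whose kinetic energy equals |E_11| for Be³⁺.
7.96e+05 m/s (or 0.2654% of c)

The binding energy at n = 11 for Be³⁺ is:
E_11 = -13.6057 × 4²/11² = -1.799101 eV
|E_11| = 1.799101 eV

Convert to Joules:
KE = 1.799101 eV × (1.602177 × 10⁻¹⁹ J/eV) = 2.8825e-19 J

Using KE = ½mv²:
v = √(2·KE/m_e)
v = √(2 × 2.8825e-19 J / 9.10938 × 10⁻³¹ kg)
v = 7.96e+05 m/s

This is approximately 0.2654% the speed of light.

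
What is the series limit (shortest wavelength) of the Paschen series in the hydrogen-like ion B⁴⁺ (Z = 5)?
32.805545 nm

The series limit corresponds to the transition from n = ∞ to n = 3.
This is the highest energy (shortest wavelength) transition in the Paschen series.

E_∞ = 0 eV
E_3 = -13.6057 × 5² / 3² = -37.79361111 eV

Energy at series limit:
ΔE = E_∞ - E_3 = 0 - (-37.79361111) = 37.79361111 eV
λ = hc/E = 1239.84 eV·nm / 37.79361111 eV = 32.805545 nm

This energy equals the ionization energy from the n = 3 state of B⁴⁺.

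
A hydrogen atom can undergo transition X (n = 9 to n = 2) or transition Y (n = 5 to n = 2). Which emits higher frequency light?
9 → 2

Calculate the energy for each transition:

Transition 9 → 2:
ΔE₁ = |E_2 - E_9| = |-13.6057/2² - (-13.6057/9²)|
ΔE₁ = |-3.401425000000 - (-0.167971604938)| = 3.233453395 eV

Transition 5 → 2:
ΔE₂ = |E_2 - E_5| = |-13.6057/2² - (-13.6057/5²)|
ΔE₂ = |-3.401425000000 - (-0.544228000000)| = 2.857197000 eV

Since 3.233453395 eV > 2.857197000 eV, the transition 9 → 2 emits the more energetic photon.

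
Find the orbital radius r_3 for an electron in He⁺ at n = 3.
0.2381 nm (or 2.3813 Å)

The Bohr radius formula is:
r_n = n² a₀ / Z

where a₀ = 0.0529177 nm is the Bohr radius.

For He⁺ (Z = 2) at n = 3:
r_3 = 3² × 0.0529177 nm / 2
r_3 = 9 × 0.0529177 nm / 2
r_3 = 0.47626 nm / 2
r_3 = 0.2381 nm

The electron orbits at approximately 0.2381 nm from the nucleus.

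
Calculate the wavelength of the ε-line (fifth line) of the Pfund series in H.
3037.550 nm

The lines of a series are numbered from the longest wavelength (smallest ΔE) outward; the fifth line is the transition from n = n_f + 5 to n_f.
The Pfund series has all transitions ending at n_f = 5.

For H, the fifth line (ε-line) is the jump from n = 10 to n = 5:
E_10 = -13.6057 / 10² = -0.136057000 eV
E_5 = -13.6057 / 5² = -0.544228000 eV
ΔE = E_10 - E_5 = 0.408171000 eV

λ = hc/E = 1239.84 eV·nm / 0.408171000 eV
λ = 3037.550 nm

This is the ε-line of the Pfund series in H.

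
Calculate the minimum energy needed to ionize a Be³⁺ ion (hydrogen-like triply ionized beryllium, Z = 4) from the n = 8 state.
3.401425 eV

The ionization energy is the energy needed to remove the electron completely (n → ∞).

For a hydrogen-like ion with Z = 4, E_n = -13.6057 Z² / n² eV.

At n = 8: E_8 = -13.6057 × 4² / 8² = -3.401425000 eV
At n = ∞: E_∞ = 0 eV

Ionization energy = E_∞ - E_8 = 0 - (-3.401425000) = 3.401425000 eV
Ionization energy ≈ 3.401425 eV

This is also called the binding energy of the electron in state n = 8.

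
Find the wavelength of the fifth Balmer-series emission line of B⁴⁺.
15.87626 nm

The lines of a series are numbered from the longest wavelength (smallest ΔE) outward; the fifth line is the transition from n = n_f + 5 to n_f.
The Balmer series has all transitions ending at n_f = 2.

For B⁴⁺ (Z = 5), the fifth line (ε-line) is the jump from n = 7 to n = 2:
E_7 = -13.6057 × 5² / 7² = -6.9416837 eV
E_2 = -13.6057 × 5² / 2² = -85.0356250 eV
ΔE = E_7 - E_2 = 78.0939413 eV

λ = hc/E = 1239.84 eV·nm / 78.0939413 eV
λ = 15.87626 nm

This is the ε-line of the Balmer series in B⁴⁺.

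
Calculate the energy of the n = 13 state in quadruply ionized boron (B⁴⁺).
-2.012678 eV

For hydrogen-like ions, the energy levels scale with Z²:
E_n = -13.6057 Z² / n² eV

For B⁴⁺ (Z = 5) at n = 13:
E_13 = -13.6057 × 5² / 13²
E_13 = -13.6057 × 25 / 169
E_13 = -340.1425 / 169
E_13 = -2.012678 eV

The energy is 25 times more negative than hydrogen at the same n due to the stronger nuclear charge.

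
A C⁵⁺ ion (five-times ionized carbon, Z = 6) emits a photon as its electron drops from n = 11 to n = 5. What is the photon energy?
15.54423 eV

The energy levels are E_n = -13.6057 Z² eV / n².

Energy at n = 11: E_11 = -13.6057 × 6² / 11² = -4.04797686 eV
Energy at n = 5: E_5 = -13.6057 × 6² / 5² = -19.59220800 eV

For emission (electron falling to lower state), the photon energy is:
E_photon = E_11 - E_5 = |-4.04797686 - (-19.59220800)|
E_photon = 15.54423 eV

This energy is carried away by the emitted photon.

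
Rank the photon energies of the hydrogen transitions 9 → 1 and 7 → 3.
9 → 1

Calculate the energy for each transition:

Transition 9 → 1:
ΔE₁ = |E_1 - E_9| = |-13.6057/1² - (-13.6057/9²)|
ΔE₁ = |-13.605700000000 - (-0.167971604938)| = 13.437728395 eV

Transition 7 → 3:
ΔE₂ = |E_3 - E_7| = |-13.6057/3² - (-13.6057/7²)|
ΔE₂ = |-1.511744444444 - (-0.277667346939)| = 1.234077098 eV

Since 13.437728395 eV > 1.234077098 eV, the transition 9 → 1 emits the more energetic photon.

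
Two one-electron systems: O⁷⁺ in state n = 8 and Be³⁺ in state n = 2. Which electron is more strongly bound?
Be³⁺ at n = 2 (E = -54.42 eV)

Using E_n = -13.6057 Z² / n² eV:

O⁷⁺ (Z = 8) at n = 8:
E = -13.6057 × 8² / 8² = -13.6057 × 64 / 64 = -13.60570 eV

Be³⁺ (Z = 4) at n = 2:
E = -13.6057 × 4² / 2² = -13.6057 × 16 / 4 = -54.42280 eV

Since -54.42280 eV < -13.60570 eV,
Be³⁺ at n = 2 is more tightly bound (requires more energy to ionize).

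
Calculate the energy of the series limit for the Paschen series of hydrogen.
1.512 eV

The series limit corresponds to the transition from n = ∞ to n = 3.
This is the highest energy (shortest wavelength) transition in the Paschen series.

E_∞ = 0 eV
E_3 = -13.6057 / 3² = -1.512 eV

Energy at series limit:
ΔE = E_∞ - E_3 = 0 - (-1.512) = 1.512 eV

This energy equals the ionization energy from the n = 3 state of hydrogen.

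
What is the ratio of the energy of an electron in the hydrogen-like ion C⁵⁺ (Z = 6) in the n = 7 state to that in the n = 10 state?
2.04

Using E_n = -13.6057 Z² / n² eV with Z = 6:

E_7 = -13.6057 × 6² / 7² = -489.8052 / 49 = -9.99602449 eV
E_10 = -13.6057 × 6² / 10² = -489.8052 / 100 = -4.89805200 eV

The ratio is:
E_7/E_10 = (-9.99602449) / (-4.89805200)
E_7/E_10 = (-489.8052/49) / (-489.8052/100)
E_7/E_10 = 100/49
E_7/E_10 = 2.04
(Note: the Z² factors cancel in the ratio.)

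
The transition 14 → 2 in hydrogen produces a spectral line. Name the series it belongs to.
Balmer series

The spectral series in hydrogen are named based on the final (lower) energy level:
- Lyman series: n_final = 1 (ultraviolet)
- Balmer series: n_final = 2 (visible/near-UV)
- Paschen series: n_final = 3 (infrared)
- Brackett series: n_final = 4 (infrared)
- Pfund series: n_final = 5 (far infrared)

Since this transition ends at n = 2, it belongs to the Balmer series.

For reference, this 14 → 2 line has photon energy
ΔE = 13.6057 eV × (1/2² - 1/14²) = 3.332008 eV,
corresponding to wavelength λ = hc/ΔE = 1239.84 eV·nm / 3.332008 eV = 372.10 nm in the visible/near-UV region.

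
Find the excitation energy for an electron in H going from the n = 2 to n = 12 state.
3.3069 eV

The energy levels of a hydrogen-like atom are E_n = -13.6057 eV / n².

Energy at n = 2: E_2 = -13.6057 / 2² = -3.4014250 eV
Energy at n = 12: E_12 = -13.6057 / 12² = -0.0944840 eV

The excitation energy is the difference:
ΔE = E_12 - E_2
ΔE = -0.0944840 - (-3.4014250)
ΔE = 3.3069 eV

Since this is positive, energy must be absorbed (photon absorption).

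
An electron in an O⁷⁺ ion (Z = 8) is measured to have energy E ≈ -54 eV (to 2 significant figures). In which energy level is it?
n = 4

The exact energy levels follow E_n = -13.6057 Z² / n² eV with Z = 8.

The measured value (-54 eV) is reported to only 2 significant figures, so we must test candidate n values and see which one matches to that precision.

Candidate energies:
  n = 2:  E = -13.6057 × 8² / 2² = -217.69120 eV
  n = 3:  E = -13.6057 × 8² / 3² = -96.75164 eV
  n = 4:  E = -13.6057 × 8² / 4² = -54.42280 eV  ← matches
  n = 5:  E = -13.6057 × 8² / 5² = -34.83059 eV
  n = 6:  E = -13.6057 × 8² / 6² = -24.18791 eV

Checking against the measurement of -54 eV (2 sig figs), only n = 4 agrees:
E_4 = -54.42280 eV, which rounds to -54 eV ✓

Therefore n = 4.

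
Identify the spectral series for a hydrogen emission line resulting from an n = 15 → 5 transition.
Pfund series

The spectral series in hydrogen are named based on the final (lower) energy level:
- Lyman series: n_final = 1 (ultraviolet)
- Balmer series: n_final = 2 (visible/near-UV)
- Paschen series: n_final = 3 (infrared)
- Brackett series: n_final = 4 (infrared)
- Pfund series: n_final = 5 (far infrared)

Since this transition ends at n = 5, it belongs to the Pfund series.

For reference, this 15 → 5 line has photon energy
ΔE = 13.6057 eV × (1/5² - 1/15²) = 0.48375822 eV,
corresponding to wavelength λ = hc/ΔE = 1239.84 eV·nm / 0.48375822 eV = 2562.93 nm in the far infrared region.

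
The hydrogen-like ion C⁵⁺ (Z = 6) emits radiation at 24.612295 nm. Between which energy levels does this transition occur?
n = 11 → n = 3

First, find the photon energy from the wavelength (hc = 1239.84 eV·nm):
E = hc/λ = 1239.84 eV·nm / 24.612295 nm = 50.374823 eV

The energy levels of C⁵⁺ satisfy E_n = -13.6057 × 6² / n² eV, so an emission n_i → n_f releases
ΔE = 13.6057 × 6² × (1/n_f² − 1/n_i²) eV.

Setting ΔE equal to the photon energy:
1/n_f² − 1/n_i² = 50.374823 / (13.6057 × 6²) = 0.10284665

Since 1/n_i² must be positive, we need 1/n_f² > 0.10284665, i.e. n_f ≤ 3. For each allowed n_f, solve n_i = (1/n_f² − 0.10284665)^(−1/2) and check whether it is a whole number:
  n_f = 1: 1/n_i² = 1.00000000 − 0.10284665 = 0.89715335 → n_i = 1.056  (not an integer) ✗
  n_f = 2: 1/n_i² = 0.25000000 − 0.10284665 = 0.14715335 → n_i = 2.607  (not an integer) ✗
  n_f = 3: 1/n_i² = 0.11111111 − 0.10284665 = 0.00826446 → n_i = 11.000  → integer, n_i = 11 ✓

Only n_f = 3 gives an integer upper level, n_i = 11.

The transition is from n = 11 to n = 3 (emission).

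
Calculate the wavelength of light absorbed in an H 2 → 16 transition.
370.29 nm

First, find the transition energy using E_n = -13.6057 / n² eV:
E_2 = -13.6057 / 2² = -3.401425 eV
E_16 = -13.6057 / 16² = -0.053147 eV

Photon energy: |ΔE| = |E_16 - E_2| = 3.348278 eV

Convert to wavelength using E = hc/λ with hc = 1239.84 eV·nm:
λ = hc/E = 1239.84 eV·nm / 3.348278 eV
λ = 370.29 nm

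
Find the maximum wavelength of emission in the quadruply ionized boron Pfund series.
298.232225 nm

The longest wavelength corresponds to the smallest energy transition in the series.
The Pfund series has all transitions ending at n_f = 5.

For B⁴⁺ (Z = 5), the first line (α-line) is the jump from n = 6 to n = 5:
E_6 = -13.6057 × 5² / 6² = -9.4484027778 eV
E_5 = -13.6057 × 5² / 5² = -13.6057000000 eV
ΔE = E_6 - E_5 = 4.1572972222 eV

λ = hc/E = 1239.84 eV·nm / 4.1572972222 eV
λ = 298.232225 nm

This is the α-line of the Pfund series in B⁴⁺.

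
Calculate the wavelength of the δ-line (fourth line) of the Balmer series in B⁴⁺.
16.4028 nm

The lines of a series are numbered from the longest wavelength (smallest ΔE) outward; the fourth line is the transition from n = n_f + 4 to n_f.
The Balmer series has all transitions ending at n_f = 2.

For B⁴⁺ (Z = 5), the fourth line (δ-line) is the jump from n = 6 to n = 2:
E_6 = -13.6057 × 5² / 6² = -9.448403 eV
E_2 = -13.6057 × 5² / 2² = -85.035625 eV
ΔE = E_6 - E_2 = 75.587222 eV

λ = hc/E = 1239.84 eV·nm / 75.587222 eV
λ = 16.4028 nm

This is the δ-line of the Balmer series in B⁴⁺.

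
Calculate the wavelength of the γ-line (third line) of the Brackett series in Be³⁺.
135.3091 nm

The lines of a series are numbered from the longest wavelength (smallest ΔE) outward; the third line is the transition from n = n_f + 3 to n_f.
The Brackett series has all transitions ending at n_f = 4.

For Be³⁺ (Z = 4), the third line (γ-line) is the jump from n = 7 to n = 4:
E_7 = -13.6057 × 4² / 7² = -4.44267755 eV
E_4 = -13.6057 × 4² / 4² = -13.60570000 eV
ΔE = E_7 - E_4 = 9.16302245 eV

λ = hc/E = 1239.84 eV·nm / 9.16302245 eV
λ = 135.3091 nm

This is the γ-line of the Brackett series in Be³⁺.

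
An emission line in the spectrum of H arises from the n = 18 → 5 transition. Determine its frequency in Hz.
1.214e+14 Hz

First, find the transition energy:
E_18 = -13.6057 / 18² = -0.0419929 eV
E_5 = -13.6057 / 5² = -0.5442280 eV
|ΔE| = |E_5 - E_18| = 0.5022351 eV

Convert to Joules: E = 0.5022351 eV × (1.602177 × 10⁻¹⁹ J/eV) = 8.04670e-20 J

Using E = hf:
f = E/h = 8.04670e-20 J / (6.62607 × 10⁻³⁴ J·s)
f = 1.214e+14 Hz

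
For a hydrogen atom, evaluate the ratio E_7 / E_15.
4.59184

Using E_n = -13.6057 Z² / n² eV with Z = 1:

E_7 = -13.6057 / 7² = -13.6057 / 49 = -0.27766734694 eV
E_15 = -13.6057 / 15² = -13.6057 / 225 = -0.06046977778 eV

The ratio is:
E_7/E_15 = (-0.27766734694) / (-0.06046977778)
E_7/E_15 = (-13.6057/49) / (-13.6057/225)
E_7/E_15 = 225/49
E_7/E_15 = 4.59184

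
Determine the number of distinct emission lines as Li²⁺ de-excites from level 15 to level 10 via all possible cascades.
15

The electron can occupy levels n = 10, 11, ..., 15 during de-excitation — that is m = 15 - 10 + 1 = 6 distinct levels.

The number of distinct spectral lines equals the number of ways to choose 2 of these m levels (each pair gives one possible emission transition):

Number of lines = m(m-1)/2 = 6×5/2 = 15

These correspond to all possible transitions between the 6 levels:
15 → 14, 15 → 13, 15 → 12, 15 → 11, 15 → 10, 14 → 13, 14 → 12, 14 → 11...

Each transition produces a photon with a unique energy (and thus wavelength). This count does not depend on Z.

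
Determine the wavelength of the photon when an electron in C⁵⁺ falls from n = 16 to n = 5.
70.131035 nm

First, find the transition energy using E_n = -13.6057 Z² / n² eV:
E_16 = -13.6057 × 6² / 16² = -1.91330156 eV
E_5 = -13.6057 × 6² / 5² = -19.59220800 eV

Photon energy: |ΔE| = |E_5 - E_16| = 17.67890644 eV

Convert to wavelength using E = hc/λ with hc = 1239.84 eV·nm:
λ = hc/E = 1239.84 eV·nm / 17.67890644 eV
λ = 70.131035 nm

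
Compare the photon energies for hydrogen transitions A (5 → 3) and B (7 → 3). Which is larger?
7 → 3

Calculate the energy for each transition:

Transition 5 → 3:
ΔE₁ = |E_3 - E_5| = |-13.6057/3² - (-13.6057/5²)|
ΔE₁ = |-1.511744444 - (-0.544228000)| = 0.967516 eV

Transition 7 → 3:
ΔE₂ = |E_3 - E_7| = |-13.6057/3² - (-13.6057/7²)|
ΔE₂ = |-1.511744444 - (-0.277667347)| = 1.234077 eV

Since 1.234077 eV > 0.967516 eV, the transition 7 → 3 emits the more energetic photon.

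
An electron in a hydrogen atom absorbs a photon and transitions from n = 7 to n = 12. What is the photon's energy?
0.183183 eV

The energy levels of a hydrogen-like atom are E_n = -13.6057 eV / n².

Energy at n = 7: E_7 = -13.6057 / 7² = -0.277667347 eV
Energy at n = 12: E_12 = -13.6057 / 12² = -0.094484028 eV

The excitation energy is the difference:
ΔE = E_12 - E_7
ΔE = -0.094484028 - (-0.277667347)
ΔE = 0.183183 eV

Since this is positive, energy must be absorbed (photon absorption).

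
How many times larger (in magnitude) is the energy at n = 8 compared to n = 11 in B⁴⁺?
1.890625

Using E_n = -13.6057 Z² / n² eV with Z = 5:

E_8 = -13.6057 × 5² / 8² = -340.1425 / 64 = -5.31472656 eV
E_11 = -13.6057 × 5² / 11² = -340.1425 / 121 = -2.81109504 eV

The ratio is:
E_8/E_11 = (-5.31472656) / (-2.81109504)
E_8/E_11 = (-340.1425/64) / (-340.1425/121)
E_8/E_11 = 121/64
E_8/E_11 = 1.890625
(Note: the Z² factors cancel in the ratio.)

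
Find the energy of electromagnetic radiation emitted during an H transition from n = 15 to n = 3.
1.451 eV

The energy levels are E_n = -13.6057 eV / n².

Energy at n = 15: E_15 = -13.6057 / 15² = -0.060470 eV
Energy at n = 3: E_3 = -13.6057 / 3² = -1.511744 eV

For emission (electron falling to lower state), the photon energy is:
E_photon = E_15 - E_3 = |-0.060470 - (-1.511744)|
E_photon = 1.451 eV

This energy is carried away by the emitted photon.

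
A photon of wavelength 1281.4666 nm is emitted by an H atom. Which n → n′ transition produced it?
n = 5 → n = 3

First, find the photon energy from the wavelength (hc = 1239.84 eV·nm):
E = hc/λ = 1239.84 eV·nm / 1281.4666 nm = 0.96751644 eV

The energy levels of hydrogen satisfy E_n = -13.6057 / n² eV, so an emission n_i → n_f releases
ΔE = 13.6057 × (1/n_f² − 1/n_i²) eV.

Setting ΔE equal to the photon energy:
1/n_f² − 1/n_i² = 0.96751644 / 13.6057 = 0.071111111

Since 1/n_i² must be positive, we need 1/n_f² > 0.071111111, i.e. n_f ≤ 3. For each allowed n_f, solve n_i = (1/n_f² − 0.071111111)^(−1/2) and check whether it is a whole number:
  n_f = 1: 1/n_i² = 1.000000000 − 0.071111111 = 0.928888889 → n_i = 1.038  (not an integer) ✗
  n_f = 2: 1/n_i² = 0.250000000 − 0.071111111 = 0.178888889 → n_i = 2.364  (not an integer) ✗
  n_f = 3: 1/n_i² = 0.111111111 − 0.071111111 = 0.040000000 → n_i = 5.000  → integer, n_i = 5 ✓

Only n_f = 3 gives an integer upper level, n_i = 5.

The transition is from n = 5 to n = 3 (emission).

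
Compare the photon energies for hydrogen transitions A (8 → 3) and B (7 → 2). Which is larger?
7 → 2

Calculate the energy for each transition:

Transition 8 → 3:
ΔE₁ = |E_3 - E_8| = |-13.6057/3² - (-13.6057/8²)|
ΔE₁ = |-1.5117444444 - (-0.2125890625)| = 1.2991554 eV

Transition 7 → 2:
ΔE₂ = |E_2 - E_7| = |-13.6057/2² - (-13.6057/7²)|
ΔE₂ = |-3.4014250000 - (-0.2776673469)| = 3.1237577 eV

Since 3.1237577 eV > 1.2991554 eV, the transition 7 → 2 emits the more energetic photon.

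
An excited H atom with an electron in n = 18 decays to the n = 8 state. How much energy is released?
0.17060 eV

The energy levels are E_n = -13.6057 eV / n².

Energy at n = 18: E_18 = -13.6057 / 18² = -0.04199290 eV
Energy at n = 8: E_8 = -13.6057 / 8² = -0.21258906 eV

For emission (electron falling to lower state), the photon energy is:
E_photon = E_18 - E_8 = |-0.04199290 - (-0.21258906)|
E_photon = 0.17060 eV

This energy is carried away by the emitted photon.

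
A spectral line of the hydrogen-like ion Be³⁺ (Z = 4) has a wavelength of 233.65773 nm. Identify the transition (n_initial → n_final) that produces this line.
n = 8 → n = 5

First, find the photon energy from the wavelength (hc = 1239.84 eV·nm):
E = hc/λ = 1239.84 eV·nm / 233.65773 nm = 5.3062229 eV

The energy levels of Be³⁺ satisfy E_n = -13.6057 × 4² / n² eV, so an emission n_i → n_f releases
ΔE = 13.6057 × 4² × (1/n_f² − 1/n_i²) eV.

Setting ΔE equal to the photon energy:
1/n_f² − 1/n_i² = 5.3062229 / (13.6057 × 4²) = 0.024375000

Since 1/n_i² must be positive, we need 1/n_f² > 0.024375000, i.e. n_f ≤ 6. For each allowed n_f, solve n_i = (1/n_f² − 0.024375000)^(−1/2) and check whether it is a whole number:
  n_f = 1: 1/n_i² = 1.000000000 − 0.024375000 = 0.975625000 → n_i = 1.012  (not an integer) ✗
  n_f = 2: 1/n_i² = 0.250000000 − 0.024375000 = 0.225625000 → n_i = 2.105  (not an integer) ✗
  n_f = 3: 1/n_i² = 0.111111111 − 0.024375000 = 0.086736111 → n_i = 3.395  (not an integer) ✗
  n_f = 4: 1/n_i² = 0.062500000 − 0.024375000 = 0.038125000 → n_i = 5.121  (not an integer) ✗
  n_f = 5: 1/n_i² = 0.040000000 − 0.024375000 = 0.015625000 → n_i = 8.000  → integer, n_i = 8 ✓
  n_f = 6: 1/n_i² = 0.027777778 − 0.024375000 = 0.003402778 → n_i = 17.143  (not an integer) ✗

Only n_f = 5 gives an integer upper level, n_i = 8.

The transition is from n = 8 to n = 5 (emission).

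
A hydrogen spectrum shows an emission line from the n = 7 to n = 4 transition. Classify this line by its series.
Brackett series

The spectral series in hydrogen are named based on the final (lower) energy level:
- Lyman series: n_final = 1 (ultraviolet)
- Balmer series: n_final = 2 (visible/near-UV)
- Paschen series: n_final = 3 (infrared)
- Brackett series: n_final = 4 (infrared)
- Pfund series: n_final = 5 (far infrared)

Since this transition ends at n = 4, it belongs to the Brackett series.

For reference, this 7 → 4 line has photon energy
ΔE = 13.6057 eV × (1/4² - 1/7²) = 0.572688903 eV,
corresponding to wavelength λ = hc/ΔE = 1239.84 eV·nm / 0.572688903 eV = 2164.945 nm in the infrared region.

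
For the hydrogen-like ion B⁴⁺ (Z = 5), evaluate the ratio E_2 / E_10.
25.000000

Using E_n = -13.6057 Z² / n² eV with Z = 5:

E_2 = -13.6057 × 5² / 2² = -340.1425 / 4 = -85.035625000000 eV
E_10 = -13.6057 × 5² / 10² = -340.1425 / 100 = -3.401425000000 eV

The ratio is:
E_2/E_10 = (-85.035625000000) / (-3.401425000000)
E_2/E_10 = (-340.1425/4) / (-340.1425/100)
E_2/E_10 = 100/4
E_2/E_10 = 25.000000
(Note: the Z² factors cancel in the ratio.)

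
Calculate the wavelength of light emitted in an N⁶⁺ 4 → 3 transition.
38.26 nm

First, find the transition energy using E_n = -13.6057 Z² / n² eV:
E_4 = -13.6057 × 7² / 4² = -41.6675 eV
E_3 = -13.6057 × 7² / 3² = -74.0755 eV

Photon energy: |ΔE| = |E_3 - E_4| = 32.4080 eV

Convert to wavelength using E = hc/λ with hc = 1239.84 eV·nm:
λ = hc/E = 1239.84 eV·nm / 32.4080 eV
λ = 38.26 nm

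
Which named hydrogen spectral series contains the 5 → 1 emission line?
Lyman series

The spectral series in hydrogen are named based on the final (lower) energy level:
- Lyman series: n_final = 1 (ultraviolet)
- Balmer series: n_final = 2 (visible/near-UV)
- Paschen series: n_final = 3 (infrared)
- Brackett series: n_final = 4 (infrared)
- Pfund series: n_final = 5 (far infrared)

Since this transition ends at n = 1, it belongs to the Lyman series.

For reference, this 5 → 1 line has photon energy
ΔE = 13.6057 eV × (1/1² - 1/5²) = 13.06147200 eV,
corresponding to wavelength λ = hc/ΔE = 1239.84 eV·nm / 13.06147200 eV = 94.923451 nm in the ultraviolet region.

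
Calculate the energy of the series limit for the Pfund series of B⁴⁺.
13.6057 eV

The series limit corresponds to the transition from n = ∞ to n = 5.
This is the highest energy (shortest wavelength) transition in the Pfund series.

E_∞ = 0 eV
E_5 = -13.6057 × 5² / 5² = -13.6057 eV

Energy at series limit:
ΔE = E_∞ - E_5 = 0 - (-13.6057) = 13.6057 eV

This energy equals the ionization energy from the n = 5 state of B⁴⁺.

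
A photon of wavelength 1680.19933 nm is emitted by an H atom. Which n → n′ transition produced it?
n = 11 → n = 4

First, find the photon energy from the wavelength (hc = 1239.84 eV·nm):
E = hc/λ = 1239.84 eV·nm / 1680.19933 nm = 0.73791245 eV

The energy levels of hydrogen satisfy E_n = -13.6057 / n² eV, so an emission n_i → n_f releases
ΔE = 13.6057 × (1/n_f² − 1/n_i²) eV.

Setting ΔE equal to the photon energy:
1/n_f² − 1/n_i² = 0.73791245 / 13.6057 = 0.054235537

Since 1/n_i² must be positive, we need 1/n_f² > 0.054235537, i.e. n_f ≤ 4. For each allowed n_f, solve n_i = (1/n_f² − 0.054235537)^(−1/2) and check whether it is a whole number:
  n_f = 1: 1/n_i² = 1.000000000 − 0.054235537 = 0.945764463 → n_i = 1.028  (not an integer) ✗
  n_f = 2: 1/n_i² = 0.250000000 − 0.054235537 = 0.195764463 → n_i = 2.260  (not an integer) ✗
  n_f = 3: 1/n_i² = 0.111111111 − 0.054235537 = 0.056875574 → n_i = 4.193  (not an integer) ✗
  n_f = 4: 1/n_i² = 0.062500000 − 0.054235537 = 0.008264463 → n_i = 11.000  → integer, n_i = 11 ✓

Only n_f = 4 gives an integer upper level, n_i = 11.

The transition is from n = 11 to n = 4 (emission).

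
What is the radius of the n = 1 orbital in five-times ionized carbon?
0.0088 nm (or 0.0882 Å)

The Bohr radius formula is:
r_n = n² a₀ / Z

where a₀ = 0.0529177 nm is the Bohr radius.

For C⁵⁺ (Z = 6) at n = 1:
r_1 = 1² × 0.0529177 nm / 6
r_1 = 1 × 0.0529177 nm / 6
r_1 = 0.05292 nm / 6
r_1 = 0.0088 nm

The electron orbits at approximately 0.0088 nm from the nucleus.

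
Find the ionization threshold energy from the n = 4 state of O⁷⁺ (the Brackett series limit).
54.422800 eV

The series limit corresponds to the transition from n = ∞ to n = 4.
This is the highest energy (shortest wavelength) transition in the Brackett series.

E_∞ = 0 eV
E_4 = -13.6057 × 8² / 4² = -54.422800 eV

Energy at series limit:
ΔE = E_∞ - E_4 = 0 - (-54.422800) = 54.422800 eV

This energy equals the ionization energy from the n = 4 state of O⁷⁺.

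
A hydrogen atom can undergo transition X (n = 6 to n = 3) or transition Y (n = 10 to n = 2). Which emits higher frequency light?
10 → 2

Calculate the energy for each transition:

Transition 6 → 3:
ΔE₁ = |E_3 - E_6| = |-13.6057/3² - (-13.6057/6²)|
ΔE₁ = |-1.511744444 - (-0.377936111)| = 1.133808 eV

Transition 10 → 2:
ΔE₂ = |E_2 - E_10| = |-13.6057/2² - (-13.6057/10²)|
ΔE₂ = |-3.401425000 - (-0.136057000)| = 3.265368 eV

Since 3.265368 eV > 1.133808 eV, the transition 10 → 2 emits the more energetic photon.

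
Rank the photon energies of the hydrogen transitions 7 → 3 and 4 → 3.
7 → 3

Calculate the energy for each transition:

Transition 7 → 3:
ΔE₁ = |E_3 - E_7| = |-13.6057/3² - (-13.6057/7²)|
ΔE₁ = |-1.511744444 - (-0.277667347)| = 1.234077 eV

Transition 4 → 3:
ΔE₂ = |E_3 - E_4| = |-13.6057/3² - (-13.6057/4²)|
ΔE₂ = |-1.511744444 - (-0.850356250)| = 0.661388 eV

Since 1.234077 eV > 0.661388 eV, the transition 7 → 3 emits the more energetic photon.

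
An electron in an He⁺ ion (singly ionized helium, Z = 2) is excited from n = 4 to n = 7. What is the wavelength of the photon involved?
541.24 nm

First, find the transition energy using E_n = -13.6057 Z² / n² eV:
E_4 = -13.6057 × 2² / 4² = -3.401425 eV
E_7 = -13.6057 × 2² / 7² = -1.110669 eV

Photon energy: |ΔE| = |E_7 - E_4| = 2.290756 eV

Convert to wavelength using E = hc/λ with hc = 1239.84 eV·nm:
λ = hc/E = 1239.84 eV·nm / 2.290756 eV
λ = 541.24 nm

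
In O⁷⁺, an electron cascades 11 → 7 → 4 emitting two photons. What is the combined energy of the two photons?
47.22640 eV

The energy levels of O⁷⁺ are E_n = -13.6057 × 8² / n² eV.

First transition (11 → 7):
ΔE₁ = |E_7 - E_11|
ΔE₁ = |-17.77071020408 - (-7.19640330579)| = 10.57430690 eV

Second transition (7 → 4):
ΔE₂ = |E_4 - E_7|
ΔE₂ = |-54.42280000000 - (-17.77071020408)| = 36.65208980 eV

Total energy released:
E_total = ΔE₁ + ΔE₂ = 10.57430690 + 36.65208980 = 47.22640 eV

Note: This equals the direct transition 11 → 4: 47.22640 eV ✓
Energy is conserved regardless of the path taken.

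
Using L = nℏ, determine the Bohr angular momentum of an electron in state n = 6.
6.327e-34 J·s (or 6ℏ)

In the Bohr model, angular momentum is quantized:
L = nℏ

where ℏ = h/(2π) = 1.05457e-34 J·s

For n = 6:
L = 6 × 1.05457e-34 J·s
L = 6.327e-34 J·s

This can also be written as L = 6ℏ.
The angular momentum is an integer multiple of the reduced Planck constant.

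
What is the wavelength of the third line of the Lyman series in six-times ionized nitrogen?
1.98371 nm

The lines of a series are numbered from the longest wavelength (smallest ΔE) outward; the third line is the transition from n = n_f + 3 to n_f.
The Lyman series has all transitions ending at n_f = 1.

For N⁶⁺ (Z = 7), the third line (γ-line) is the jump from n = 4 to n = 1:
E_4 = -13.6057 × 7² / 4² = -41.6674563 eV
E_1 = -13.6057 × 7² / 1² = -666.6793000 eV
ΔE = E_4 - E_1 = 625.0118437 eV

λ = hc/E = 1239.84 eV·nm / 625.0118437 eV
λ = 1.98371 nm

This is the γ-line of the Lyman series in N⁶⁺.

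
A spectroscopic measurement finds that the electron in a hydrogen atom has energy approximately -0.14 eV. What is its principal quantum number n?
n = 10

The exact energy levels follow E_n = -13.6057 eV / n².

The measured value (-0.14 eV) is reported to only 2 significant figures, so we must test candidate n values and see which one matches to that precision.

Candidate energies:
  n = 8:  E = -13.6057/8² = -0.21259 eV
  n = 9:  E = -13.6057/9² = -0.16797 eV
  n = 10:  E = -13.6057/10² = -0.13606 eV  ← matches
  n = 11:  E = -13.6057/11² = -0.11244 eV
  n = 12:  E = -13.6057/12² = -0.09448 eV

Checking against the measurement of -0.14 eV (2 sig figs), only n = 10 agrees:
E_10 = -0.13606 eV, which rounds to -0.14 eV ✓

Therefore n = 10.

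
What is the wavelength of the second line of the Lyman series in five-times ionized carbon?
2.85 nm

The lines of a series are numbered from the longest wavelength (smallest ΔE) outward; the second line is the transition from n = n_f + 2 to n_f.
The Lyman series has all transitions ending at n_f = 1.

For C⁵⁺ (Z = 6), the second line (β-line) is the jump from n = 3 to n = 1:
E_3 = -13.6057 × 6² / 3² = -54.4228 eV
E_1 = -13.6057 × 6² / 1² = -489.8052 eV
ΔE = E_3 - E_1 = 435.3824 eV

λ = hc/E = 1239.84 eV·nm / 435.3824 eV
λ = 2.85 nm

This is the β-line of the Lyman series in C⁵⁺.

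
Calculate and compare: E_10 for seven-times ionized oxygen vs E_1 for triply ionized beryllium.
Be³⁺ at n = 1 (E = -217.69 eV)

Using E_n = -13.6057 Z² / n² eV:

O⁷⁺ (Z = 8) at n = 10:
E = -13.6057 × 8² / 10² = -13.6057 × 64 / 100 = -8.70765 eV

Be³⁺ (Z = 4) at n = 1:
E = -13.6057 × 4² / 1² = -13.6057 × 16 / 1 = -217.69120 eV

Since -217.69120 eV < -8.70765 eV,
Be³⁺ at n = 1 is more tightly bound (requires more energy to ionize).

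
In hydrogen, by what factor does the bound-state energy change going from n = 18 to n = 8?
5.062500

Using E_n = -13.6057 Z² / n² eV with Z = 1:

E_8 = -13.6057 / 8² = -13.6057 / 64 = -0.212589062500 eV
E_18 = -13.6057 / 18² = -13.6057 / 324 = -0.041992901235 eV

The ratio is:
E_8/E_18 = (-0.212589062500) / (-0.041992901235)
E_8/E_18 = (-13.6057/64) / (-13.6057/324)
E_8/E_18 = 324/64
E_8/E_18 = 5.062500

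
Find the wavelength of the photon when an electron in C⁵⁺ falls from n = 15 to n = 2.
10.3084 nm

First, find the transition energy using E_n = -13.6057 Z² / n² eV:
E_15 = -13.6057 × 6² / 15² = -2.176912 eV
E_2 = -13.6057 × 6² / 2² = -122.451300 eV

Photon energy: |ΔE| = |E_2 - E_15| = 120.274388 eV

Convert to wavelength using E = hc/λ with hc = 1239.84 eV·nm:
λ = hc/E = 1239.84 eV·nm / 120.274388 eV
λ = 10.3084 nm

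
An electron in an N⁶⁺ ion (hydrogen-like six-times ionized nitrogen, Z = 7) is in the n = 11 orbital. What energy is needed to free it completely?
5.51 eV

The ionization energy is the energy needed to remove the electron completely (n → ∞).

For a hydrogen-like ion with Z = 7, E_n = -13.6057 Z² / n² eV.

At n = 11: E_11 = -13.6057 × 7² / 11² = -5.50975 eV
At n = ∞: E_∞ = 0 eV

Ionization energy = E_∞ - E_11 = 0 - (-5.50975) = 5.50975 eV
Ionization energy ≈ 5.51 eV

This is also called the binding energy of the electron in state n = 11.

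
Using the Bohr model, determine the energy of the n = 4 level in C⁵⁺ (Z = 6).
-30.613 eV

For hydrogen-like ions, the energy levels scale with Z²:
E_n = -13.6057 Z² / n² eV

For C⁵⁺ (Z = 6) at n = 4:
E_4 = -13.6057 × 6² / 4²
E_4 = -13.6057 × 36 / 16
E_4 = -489.8052 / 16
E_4 = -30.613 eV

The energy is 36 times more negative than hydrogen at the same n due to the stronger nuclear charge.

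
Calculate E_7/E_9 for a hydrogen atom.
1.653

Using E_n = -13.6057 Z² / n² eV with Z = 1:

E_7 = -13.6057 / 7² = -13.6057 / 49 = -0.277667347 eV
E_9 = -13.6057 / 9² = -13.6057 / 81 = -0.167971605 eV

The ratio is:
E_7/E_9 = (-0.277667347) / (-0.167971605)
E_7/E_9 = (-13.6057/49) / (-13.6057/81)
E_7/E_9 = 81/49
E_7/E_9 = 1.653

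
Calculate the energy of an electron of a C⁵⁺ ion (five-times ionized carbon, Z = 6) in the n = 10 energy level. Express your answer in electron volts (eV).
-4.89805 eV

The energy levels of a hydrogen-like atom are given by:
E_n = -13.6057 Z² / n² eV  (with Z = 6 for C⁵⁺)

For n = 10:
E_10 = -13.6057 × 6² / 10²
E_10 = -13.6057 × 36 / 100
E_10 = -4.89805 eV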